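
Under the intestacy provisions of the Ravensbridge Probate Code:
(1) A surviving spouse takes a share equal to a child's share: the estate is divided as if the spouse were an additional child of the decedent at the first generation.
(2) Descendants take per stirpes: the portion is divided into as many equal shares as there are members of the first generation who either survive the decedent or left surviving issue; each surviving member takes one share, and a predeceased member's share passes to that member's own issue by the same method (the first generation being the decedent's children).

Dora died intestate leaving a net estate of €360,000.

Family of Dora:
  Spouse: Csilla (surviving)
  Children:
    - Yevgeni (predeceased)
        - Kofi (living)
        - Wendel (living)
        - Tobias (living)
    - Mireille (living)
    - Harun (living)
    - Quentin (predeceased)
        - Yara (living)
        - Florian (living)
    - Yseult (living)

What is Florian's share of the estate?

The spouse counts as an additional share at the children's level, so there are 6 primary shares of €60,000. Csilla takes one such share (€60,000).
The children's combined portion (€300,000) is divided into 5 shares of €60,000: Mireille, Harun, and Yseult each take €60,000; Yevgeni's €60,000 share passes to Yevgeni's issue; Quentin's €60,000 share passes to Quentin's issue.
Yevgeni's share (€60,000) is divided into 3 shares of €20,000: Kofi, Wendel, and Tobias each take €20,000.
Quentin's share (€60,000) is divided into 2 shares of €30,000: Yara and Florian each take €30,000.

Florian receives €30,000.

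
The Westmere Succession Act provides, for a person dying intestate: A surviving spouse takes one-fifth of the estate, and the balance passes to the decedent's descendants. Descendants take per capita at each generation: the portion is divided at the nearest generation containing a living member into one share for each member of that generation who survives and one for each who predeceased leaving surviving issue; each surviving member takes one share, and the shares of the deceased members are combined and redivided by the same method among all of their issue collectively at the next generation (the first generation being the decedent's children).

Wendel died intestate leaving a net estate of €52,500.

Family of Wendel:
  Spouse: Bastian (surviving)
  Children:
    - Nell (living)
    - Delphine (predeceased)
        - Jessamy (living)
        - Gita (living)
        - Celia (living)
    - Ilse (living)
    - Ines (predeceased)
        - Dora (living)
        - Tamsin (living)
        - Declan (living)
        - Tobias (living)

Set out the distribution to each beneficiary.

Bastian: €10,500; Nell: €10,500; Jessamy: €3,000; Gita: €3,000; Celia: €3,000; Ilse: €10,500; Dora: €3,000; Tamsin: €3,000; Declan: €3,000; Tobias: €3,000

Bastian takes one-fifth of €52,500 = €10,500. The remaining €42,000 passes to the descendants.
The descendants' portion (€42,000) is divided at the children's generation into 4 shares of €10,500. Nell and Ilse each take €10,500. The 2 shares of the deceased (Delphine and Ines) are combined into a pool of €21,000.
That pool (€21,000) is divided at the grandchildren's generation equally among Jessamy, Gita, Celia, Dora, Tamsin, Declan, and Tobias: €3,000 each.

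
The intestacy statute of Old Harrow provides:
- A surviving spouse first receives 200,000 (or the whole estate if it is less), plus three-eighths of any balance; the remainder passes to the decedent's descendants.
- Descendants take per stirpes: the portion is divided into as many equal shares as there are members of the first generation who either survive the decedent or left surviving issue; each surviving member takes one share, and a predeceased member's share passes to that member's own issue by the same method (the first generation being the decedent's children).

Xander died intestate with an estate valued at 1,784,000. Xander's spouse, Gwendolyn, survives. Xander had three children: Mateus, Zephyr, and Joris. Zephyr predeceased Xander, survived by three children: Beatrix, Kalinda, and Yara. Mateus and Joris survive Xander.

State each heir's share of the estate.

Gwendolyn: 794,000; Mateus: 330,000; Beatrix: 110,000; Kalinda: 110,000; Yara: 110,000; Joris: 330,000

Gwendolyn first takes 200,000, leaving a balance of 1,584,000. Gwendolyn then takes three-eighths of the balance (594,000), for a total of 794,000. The remaining 990,000 passes to the descendants.
The descendants' portion (990,000) is divided into 3 shares of 330,000: Mateus and Joris each take 330,000; Zephyr's 330,000 share passes to Zephyr's issue.
Zephyr's share (330,000) is divided into 3 shares of 110,000: Beatrix, Kalinda, and Yara each take 110,000.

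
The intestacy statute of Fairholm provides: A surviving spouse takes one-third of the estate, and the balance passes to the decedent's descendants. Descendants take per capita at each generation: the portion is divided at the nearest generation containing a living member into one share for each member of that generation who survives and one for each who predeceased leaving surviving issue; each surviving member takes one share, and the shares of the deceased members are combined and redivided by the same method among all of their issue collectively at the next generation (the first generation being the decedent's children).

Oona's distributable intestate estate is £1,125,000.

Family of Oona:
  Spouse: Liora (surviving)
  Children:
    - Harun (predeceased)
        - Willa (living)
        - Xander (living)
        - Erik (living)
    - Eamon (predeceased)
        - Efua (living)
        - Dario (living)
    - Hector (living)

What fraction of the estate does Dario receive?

Liora takes one-third of £1,125,000 = £375,000. The remaining £750,000 passes to the descendants.
The descendants' portion (£750,000) is divided at the children's generation into 3 shares of £250,000. Hector takes £250,000. The 2 shares of the deceased (Harun and Eamon) are combined into a pool of £500,000.
That pool (£500,000) is divided at the grandchildren's generation equally among Willa, Xander, Erik, Efua, and Dario: £100,000 each.

Dario receives 4/45 of the estate.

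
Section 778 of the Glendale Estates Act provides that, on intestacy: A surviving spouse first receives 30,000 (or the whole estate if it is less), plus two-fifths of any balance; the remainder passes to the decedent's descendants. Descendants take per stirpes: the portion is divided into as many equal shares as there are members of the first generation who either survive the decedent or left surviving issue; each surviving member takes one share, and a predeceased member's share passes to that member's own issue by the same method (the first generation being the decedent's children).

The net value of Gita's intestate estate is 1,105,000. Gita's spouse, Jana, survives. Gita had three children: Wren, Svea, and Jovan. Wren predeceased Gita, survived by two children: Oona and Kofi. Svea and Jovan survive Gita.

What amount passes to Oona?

Oona receives 107,500.

Jana first takes 30,000, leaving a balance of 1,075,000. Jana then takes two-fifths of the balance (430,000), for a total of 460,000. The remaining 645,000 passes to the descendants.
The descendants' portion (645,000) is divided into 3 shares of 215,000: Svea and Jovan each take 215,000; Wren's 215,000 share passes to Wren's issue.
Wren's share (215,000) is divided into 2 shares of 107,500: Oona and Kofi each take 107,500.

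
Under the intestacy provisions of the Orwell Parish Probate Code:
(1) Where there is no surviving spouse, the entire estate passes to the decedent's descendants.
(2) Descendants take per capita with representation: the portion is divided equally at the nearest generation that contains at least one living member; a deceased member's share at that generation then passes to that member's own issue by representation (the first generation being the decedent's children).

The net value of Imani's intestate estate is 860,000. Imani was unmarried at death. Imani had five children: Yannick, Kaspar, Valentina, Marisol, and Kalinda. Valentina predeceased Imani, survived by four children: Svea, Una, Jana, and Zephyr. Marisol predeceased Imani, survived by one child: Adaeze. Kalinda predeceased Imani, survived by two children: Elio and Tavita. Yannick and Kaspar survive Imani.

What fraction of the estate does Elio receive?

The entire 860,000 passes to the descendants.
That amount (860,000) is divided into 5 shares of 172,000: Yannick and Kaspar each take 172,000; Valentina's 172,000 share passes to Valentina's issue; Marisol's 172,000 share passes to Marisol's issue; Kalinda's 172,000 share passes to Kalinda's issue.
Valentina's share (172,000) is divided into 4 shares of 43,000: Svea, Una, Jana, and Zephyr each take 43,000.
Marisol's share (172,000) passes entirely to Adaeze.
Kalinda's share (172,000) is divided into 2 shares of 86,000: Elio and Tavita each take 86,000.

Elio receives 1/10 of the estate.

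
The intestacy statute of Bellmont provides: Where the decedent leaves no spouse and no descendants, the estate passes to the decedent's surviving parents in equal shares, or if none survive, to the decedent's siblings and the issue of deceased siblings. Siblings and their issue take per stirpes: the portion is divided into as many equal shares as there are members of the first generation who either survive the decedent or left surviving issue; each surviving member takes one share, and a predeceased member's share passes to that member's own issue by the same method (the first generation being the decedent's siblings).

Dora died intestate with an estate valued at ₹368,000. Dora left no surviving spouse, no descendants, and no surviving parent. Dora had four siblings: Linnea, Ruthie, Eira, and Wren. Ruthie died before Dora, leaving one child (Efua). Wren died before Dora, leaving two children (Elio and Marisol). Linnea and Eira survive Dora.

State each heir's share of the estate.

The entire ₹368,000 passes to the siblings and their issue.
That amount (₹368,000) is divided into 4 shares of ₹92,000: Linnea and Eira each take ₹92,000; Ruthie's ₹92,000 share passes to Ruthie's issue; Wren's ₹92,000 share passes to Wren's issue.
Ruthie's share (₹92,000) passes entirely to Efua.
Wren's share (₹92,000) is divided into 2 shares of ₹46,000: Elio and Marisol each take ₹46,000.

Linnea: ₹92,000; Efua: ₹92,000; Eira: ₹92,000; Elio: ₹46,000; Marisol: ₹46,000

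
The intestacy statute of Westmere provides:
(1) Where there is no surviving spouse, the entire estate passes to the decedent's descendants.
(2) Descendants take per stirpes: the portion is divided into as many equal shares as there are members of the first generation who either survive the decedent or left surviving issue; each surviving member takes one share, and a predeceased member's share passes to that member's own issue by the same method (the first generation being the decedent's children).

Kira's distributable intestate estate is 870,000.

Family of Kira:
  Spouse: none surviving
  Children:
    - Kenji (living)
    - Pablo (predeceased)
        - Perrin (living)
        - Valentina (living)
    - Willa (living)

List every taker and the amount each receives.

The entire 870,000 passes to the descendants.
That amount (870,000) is divided into 3 shares of 290,000: Kenji and Willa each take 290,000; Pablo's 290,000 share passes to Pablo's issue.
Pablo's share (290,000) is divided into 2 shares of 145,000: Perrin and Valentina each take 145,000.

Kenji: 290,000; Perrin: 145,000; Valentina: 145,000; Willa: 290,000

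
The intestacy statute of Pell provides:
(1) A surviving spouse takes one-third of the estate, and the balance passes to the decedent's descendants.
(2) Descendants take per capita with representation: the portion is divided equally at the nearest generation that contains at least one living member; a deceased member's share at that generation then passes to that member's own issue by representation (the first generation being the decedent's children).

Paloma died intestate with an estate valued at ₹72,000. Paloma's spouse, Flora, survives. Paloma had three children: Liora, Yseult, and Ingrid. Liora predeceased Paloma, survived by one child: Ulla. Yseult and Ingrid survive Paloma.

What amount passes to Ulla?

Flora takes one-third of ₹72,000 = ₹24,000. The remaining ₹48,000 passes to the descendants.
The descendants' portion (₹48,000) is divided into 3 shares of ₹16,000: Yseult and Ingrid each take ₹16,000; Liora's ₹16,000 share passes to Liora's issue.
Liora's share (₹16,000) passes entirely to Ulla.

Ulla receives ₹16,000.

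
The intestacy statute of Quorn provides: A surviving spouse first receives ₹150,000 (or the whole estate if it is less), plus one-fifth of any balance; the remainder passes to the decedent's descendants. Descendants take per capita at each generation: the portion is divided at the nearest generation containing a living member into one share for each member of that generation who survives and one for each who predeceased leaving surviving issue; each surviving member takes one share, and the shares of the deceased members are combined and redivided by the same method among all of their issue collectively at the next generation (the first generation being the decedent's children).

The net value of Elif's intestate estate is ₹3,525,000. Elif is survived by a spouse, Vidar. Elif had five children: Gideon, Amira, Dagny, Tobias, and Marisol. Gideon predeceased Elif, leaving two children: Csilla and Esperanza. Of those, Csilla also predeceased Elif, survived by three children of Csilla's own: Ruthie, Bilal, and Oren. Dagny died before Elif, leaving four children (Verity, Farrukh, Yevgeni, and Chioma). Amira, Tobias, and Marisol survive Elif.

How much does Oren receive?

Oren receives ₹60,000.

Vidar first takes ₹150,000, leaving a balance of ₹3,375,000. Vidar then takes one-fifth of the balance (₹675,000), for a total of ₹825,000. The remaining ₹2,700,000 passes to the descendants.
The descendants' portion (₹2,700,000) is divided at the children's generation into 5 shares of ₹540,000. Amira, Tobias, and Marisol each take ₹540,000. The 2 shares of the deceased (Gideon and Dagny) are combined into a pool of ₹1,080,000.
That pool (₹1,080,000) is divided at the grandchildren's generation into 6 shares of ₹180,000. Esperanza, Verity, Farrukh, Yevgeni, and Chioma each take ₹180,000. The remaining share for the deceased Csilla (₹180,000) is carried to the next generation.
That pool (₹180,000) is divided at the great-grandchildren's generation equally among Ruthie, Bilal, and Oren: ₹60,000 each.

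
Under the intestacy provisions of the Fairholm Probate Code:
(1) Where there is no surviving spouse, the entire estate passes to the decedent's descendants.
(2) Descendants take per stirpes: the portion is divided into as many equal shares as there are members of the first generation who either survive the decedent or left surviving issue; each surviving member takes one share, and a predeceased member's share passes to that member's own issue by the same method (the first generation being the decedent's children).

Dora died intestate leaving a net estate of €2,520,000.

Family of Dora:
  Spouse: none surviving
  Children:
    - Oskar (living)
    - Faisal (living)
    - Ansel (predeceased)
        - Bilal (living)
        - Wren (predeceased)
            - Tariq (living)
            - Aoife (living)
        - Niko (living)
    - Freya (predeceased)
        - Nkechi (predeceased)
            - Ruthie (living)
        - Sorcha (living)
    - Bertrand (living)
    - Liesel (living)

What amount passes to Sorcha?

The entire €2,520,000 passes to the descendants.
That amount (€2,520,000) is divided into 6 shares of €420,000: Oskar, Faisal, Bertrand, and Liesel each take €420,000; Ansel's €420,000 share passes to Ansel's issue; Freya's €420,000 share passes to Freya's issue.
Ansel's share (€420,000) is divided into 3 shares of €140,000: Bilal and Niko each take €140,000; Wren's €140,000 share passes to Wren's issue.
Wren's share (€140,000) is divided into 2 shares of €70,000: Tariq and Aoife each take €70,000.
Freya's share (€420,000) is divided into 2 shares of €210,000: Sorcha takes €210,000; Nkechi's €210,000 share passes to Nkechi's issue.
Nkechi's share (€210,000) passes entirely to Ruthie.

Sorcha receives €210,000.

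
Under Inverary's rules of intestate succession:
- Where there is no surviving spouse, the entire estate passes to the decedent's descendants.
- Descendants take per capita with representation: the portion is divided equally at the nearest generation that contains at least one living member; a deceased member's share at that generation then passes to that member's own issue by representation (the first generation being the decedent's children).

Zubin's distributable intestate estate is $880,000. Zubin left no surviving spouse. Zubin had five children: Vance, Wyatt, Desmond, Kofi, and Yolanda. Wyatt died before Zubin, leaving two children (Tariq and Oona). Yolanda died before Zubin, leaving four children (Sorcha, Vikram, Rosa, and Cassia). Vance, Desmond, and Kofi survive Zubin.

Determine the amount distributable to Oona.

The entire $880,000 passes to the descendants.
That amount ($880,000) is divided into 5 shares of $176,000: Vance, Desmond, and Kofi each take $176,000; Wyatt's $176,000 share passes to Wyatt's issue; Yolanda's $176,000 share passes to Yolanda's issue.
Wyatt's share ($176,000) is divided into 2 shares of $88,000: Tariq and Oona each take $88,000.
Yolanda's share ($176,000) is divided into 4 shares of $44,000: Sorcha, Vikram, Rosa, and Cassia each take $44,000.

Oona receives $88,000.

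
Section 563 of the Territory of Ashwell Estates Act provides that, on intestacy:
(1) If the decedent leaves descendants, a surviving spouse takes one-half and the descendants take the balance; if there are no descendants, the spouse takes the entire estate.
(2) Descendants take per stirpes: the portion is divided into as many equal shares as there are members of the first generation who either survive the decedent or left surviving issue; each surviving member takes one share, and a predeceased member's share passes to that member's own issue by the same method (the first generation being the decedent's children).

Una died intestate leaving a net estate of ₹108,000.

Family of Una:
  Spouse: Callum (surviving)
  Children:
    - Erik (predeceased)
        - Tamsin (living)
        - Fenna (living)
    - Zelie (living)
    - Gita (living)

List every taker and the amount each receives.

Callum takes one-half of ₹108,000 = ₹54,000. The remaining ₹54,000 passes to the descendants.
The descendants' portion (₹54,000) is divided into 3 shares of ₹18,000: Zelie and Gita each take ₹18,000; Erik's ₹18,000 share passes to Erik's issue.
Erik's share (₹18,000) is divided into 2 shares of ₹9,000: Tamsin and Fenna each take ₹9,000.

Callum: ₹54,000; Tamsin: ₹9,000; Fenna: ₹9,000; Zelie: ₹18,000; Gita: ₹18,000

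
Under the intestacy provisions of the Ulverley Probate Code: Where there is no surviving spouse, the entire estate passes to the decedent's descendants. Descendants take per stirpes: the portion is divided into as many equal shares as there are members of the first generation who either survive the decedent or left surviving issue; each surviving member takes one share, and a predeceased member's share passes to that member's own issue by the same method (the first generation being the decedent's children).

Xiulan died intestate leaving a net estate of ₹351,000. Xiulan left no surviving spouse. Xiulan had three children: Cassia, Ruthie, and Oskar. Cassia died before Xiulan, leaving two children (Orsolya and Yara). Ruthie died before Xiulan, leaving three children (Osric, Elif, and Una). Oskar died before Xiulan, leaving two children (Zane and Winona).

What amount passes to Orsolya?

The entire ₹351,000 passes to the descendants.
That amount (₹351,000) is divided into 3 shares of ₹117,000: Cassia's ₹117,000 share passes to Cassia's issue; Ruthie's ₹117,000 share passes to Ruthie's issue; Oskar's ₹117,000 share passes to Oskar's issue.
Cassia's share (₹117,000) is divided into 2 shares of ₹58,500: Orsolya and Yara each take ₹58,500.
Ruthie's share (₹117,000) is divided into 3 shares of ₹39,000: Osric, Elif, and Una each take ₹39,000.
Oskar's share (₹117,000) is divided into 2 shares of ₹58,500: Zane and Winona each take ₹58,500.

Orsolya receives ₹58,500.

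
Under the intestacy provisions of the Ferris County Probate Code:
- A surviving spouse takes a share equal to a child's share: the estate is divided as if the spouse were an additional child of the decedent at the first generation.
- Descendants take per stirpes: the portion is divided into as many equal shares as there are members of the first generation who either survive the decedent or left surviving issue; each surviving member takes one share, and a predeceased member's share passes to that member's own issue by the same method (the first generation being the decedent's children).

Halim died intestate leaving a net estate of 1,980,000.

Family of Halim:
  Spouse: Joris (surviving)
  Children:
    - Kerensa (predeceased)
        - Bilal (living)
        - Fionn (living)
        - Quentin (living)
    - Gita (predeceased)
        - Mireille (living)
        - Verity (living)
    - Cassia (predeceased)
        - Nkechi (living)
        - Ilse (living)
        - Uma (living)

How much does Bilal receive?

The spouse counts as an additional share at the children's level, so there are 4 primary shares of 495,000. Joris takes one such share (495,000).
The children's combined portion (1,485,000) is divided into 3 shares of 495,000: Kerensa's 495,000 share passes to Kerensa's issue; Gita's 495,000 share passes to Gita's issue; Cassia's 495,000 share passes to Cassia's issue.
Kerensa's share (495,000) is divided into 3 shares of 165,000: Bilal, Fionn, and Quentin each take 165,000.
Gita's share (495,000) is divided into 2 shares of 247,500: Mireille and Verity each take 247,500.
Cassia's share (495,000) is divided into 3 shares of 165,000: Nkechi, Ilse, and Uma each take 165,000.

Bilal receives 165,000.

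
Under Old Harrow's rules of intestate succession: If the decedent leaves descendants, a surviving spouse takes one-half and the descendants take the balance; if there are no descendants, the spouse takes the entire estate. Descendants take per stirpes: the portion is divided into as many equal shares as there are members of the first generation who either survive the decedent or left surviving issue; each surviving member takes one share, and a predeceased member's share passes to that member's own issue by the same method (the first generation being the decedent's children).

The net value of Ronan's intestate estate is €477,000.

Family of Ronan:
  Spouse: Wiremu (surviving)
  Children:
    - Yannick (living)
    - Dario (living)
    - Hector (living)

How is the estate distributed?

Wiremu: €238,500; Yannick: €79,500; Dario: €79,500; Hector: €79,500

Wiremu takes one-half of €477,000 = €238,500. The remaining €238,500 passes to the descendants.
The descendants' portion (€238,500) is divided into 3 shares of €79,500: Yannick, Dario, and Hector each take €79,500.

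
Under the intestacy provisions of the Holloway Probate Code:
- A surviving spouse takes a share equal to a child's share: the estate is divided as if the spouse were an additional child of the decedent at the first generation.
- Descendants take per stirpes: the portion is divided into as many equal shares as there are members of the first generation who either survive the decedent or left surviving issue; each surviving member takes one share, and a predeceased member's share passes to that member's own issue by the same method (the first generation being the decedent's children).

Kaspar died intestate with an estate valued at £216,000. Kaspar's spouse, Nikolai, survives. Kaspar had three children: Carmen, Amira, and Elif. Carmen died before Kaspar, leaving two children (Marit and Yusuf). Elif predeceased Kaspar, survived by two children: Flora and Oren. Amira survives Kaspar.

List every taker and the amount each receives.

The spouse counts as an additional share at the children's level, so there are 4 primary shares of £54,000. Nikolai takes one such share (£54,000).
The children's combined portion (£162,000) is divided into 3 shares of £54,000: Amira takes £54,000; Carmen's £54,000 share passes to Carmen's issue; Elif's £54,000 share passes to Elif's issue.
Carmen's share (£54,000) is divided into 2 shares of £27,000: Marit and Yusuf each take £27,000.
Elif's share (£54,000) is divided into 2 shares of £27,000: Flora and Oren each take £27,000.

Nikolai: £54,000; Marit: £27,000; Yusuf: £27,000; Amira: £54,000; Flora: £27,000; Oren: £27,000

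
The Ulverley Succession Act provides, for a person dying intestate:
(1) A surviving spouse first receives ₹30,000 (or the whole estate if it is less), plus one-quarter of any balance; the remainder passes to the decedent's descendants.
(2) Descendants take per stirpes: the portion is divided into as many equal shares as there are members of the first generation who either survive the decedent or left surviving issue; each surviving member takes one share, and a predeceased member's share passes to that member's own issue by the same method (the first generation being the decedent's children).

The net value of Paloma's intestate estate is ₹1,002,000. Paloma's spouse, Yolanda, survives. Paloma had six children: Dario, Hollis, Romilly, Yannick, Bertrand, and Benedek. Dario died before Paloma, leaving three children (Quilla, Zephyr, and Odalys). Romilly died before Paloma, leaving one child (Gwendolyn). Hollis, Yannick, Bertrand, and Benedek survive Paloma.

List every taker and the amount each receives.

Yolanda: ₹273,000; Quilla: ₹40,500; Zephyr: ₹40,500; Odalys: ₹40,500; Hollis: ₹121,500; Gwendolyn: ₹121,500; Yannick: ₹121,500; Bertrand: ₹121,500; Benedek: ₹121,500

Yolanda first takes ₹30,000, leaving a balance of ₹972,000. Yolanda then takes one-quarter of the balance (₹243,000), for a total of ₹273,000. The remaining ₹729,000 passes to the descendants.
The descendants' portion (₹729,000) is divided into 6 shares of ₹121,500: Hollis, Yannick, Bertrand, and Benedek each take ₹121,500; Dario's ₹121,500 share passes to Dario's issue; Romilly's ₹121,500 share passes to Romilly's issue.
Dario's share (₹121,500) is divided into 3 shares of ₹40,500: Quilla, Zephyr, and Odalys each take ₹40,500.
Romilly's share (₹121,500) passes entirely to Gwendolyn.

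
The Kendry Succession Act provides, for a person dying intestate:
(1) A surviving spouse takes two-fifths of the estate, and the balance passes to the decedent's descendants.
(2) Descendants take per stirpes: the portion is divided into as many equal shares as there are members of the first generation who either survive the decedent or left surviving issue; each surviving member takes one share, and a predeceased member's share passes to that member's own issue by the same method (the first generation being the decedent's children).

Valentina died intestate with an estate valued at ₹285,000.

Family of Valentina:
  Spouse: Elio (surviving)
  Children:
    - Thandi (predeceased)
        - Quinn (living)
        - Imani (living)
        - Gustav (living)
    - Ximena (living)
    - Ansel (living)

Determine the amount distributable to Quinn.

Elio takes two-fifths of ₹285,000 = ₹114,000. The remaining ₹171,000 passes to the descendants.
The descendants' portion (₹171,000) is divided into 3 shares of ₹57,000: Ximena and Ansel each take ₹57,000; Thandi's ₹57,000 share passes to Thandi's issue.
Thandi's share (₹57,000) is divided into 3 shares of ₹19,000: Quinn, Imani, and Gustav each take ₹19,000.

Quinn receives ₹19,000.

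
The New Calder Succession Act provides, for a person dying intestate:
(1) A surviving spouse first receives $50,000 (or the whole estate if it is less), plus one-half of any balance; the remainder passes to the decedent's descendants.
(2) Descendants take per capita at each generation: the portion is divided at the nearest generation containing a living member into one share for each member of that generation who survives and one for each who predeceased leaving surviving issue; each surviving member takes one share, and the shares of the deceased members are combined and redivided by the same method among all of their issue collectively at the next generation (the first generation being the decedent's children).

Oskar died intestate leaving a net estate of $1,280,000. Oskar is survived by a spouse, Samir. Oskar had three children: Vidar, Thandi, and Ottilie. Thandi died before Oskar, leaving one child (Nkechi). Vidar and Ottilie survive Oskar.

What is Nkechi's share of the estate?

Samir first takes $50,000, leaving a balance of $1,230,000. Samir then takes one-half of the balance ($615,000), for a total of $665,000. The remaining $615,000 passes to the descendants.
The descendants' portion ($615,000) is divided at the children's generation into 3 shares of $205,000. Vidar and Ottilie each take $205,000. The remaining share for the deceased Thandi ($205,000) is carried to the next generation.
That pool ($205,000) passes entirely to Nkechi, the sole taker at the grandchildren's generation.

Nkechi receives $205,000.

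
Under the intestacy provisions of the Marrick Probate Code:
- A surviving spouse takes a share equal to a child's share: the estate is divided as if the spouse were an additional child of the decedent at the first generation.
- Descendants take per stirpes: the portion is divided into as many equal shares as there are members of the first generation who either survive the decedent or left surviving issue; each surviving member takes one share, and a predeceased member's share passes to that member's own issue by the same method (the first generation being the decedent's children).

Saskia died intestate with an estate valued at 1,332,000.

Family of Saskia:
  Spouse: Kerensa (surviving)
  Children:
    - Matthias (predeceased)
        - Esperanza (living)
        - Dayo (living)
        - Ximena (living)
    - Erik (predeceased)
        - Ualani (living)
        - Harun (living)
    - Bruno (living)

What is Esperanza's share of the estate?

The spouse counts as an additional share at the children's level, so there are 4 primary shares of 333,000. Kerensa takes one such share (333,000).
The children's combined portion (999,000) is divided into 3 shares of 333,000: Bruno takes 333,000; Matthias's 333,000 share passes to Matthias's issue; Erik's 333,000 share passes to Erik's issue.
Matthias's share (333,000) is divided into 3 shares of 111,000: Esperanza, Dayo, and Ximena each take 111,000.
Erik's share (333,000) is divided into 2 shares of 166,500: Ualani and Harun each take 166,500.

Esperanza receives 111,000.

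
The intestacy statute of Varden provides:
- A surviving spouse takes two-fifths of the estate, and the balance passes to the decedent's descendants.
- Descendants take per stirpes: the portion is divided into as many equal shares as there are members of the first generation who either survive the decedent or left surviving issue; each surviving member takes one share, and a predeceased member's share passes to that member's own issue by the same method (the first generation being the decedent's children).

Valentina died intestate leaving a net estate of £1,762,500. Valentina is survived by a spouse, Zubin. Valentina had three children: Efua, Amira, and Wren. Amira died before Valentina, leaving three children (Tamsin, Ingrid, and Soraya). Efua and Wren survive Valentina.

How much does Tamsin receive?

Tamsin receives £117,500.

Zubin takes two-fifths of £1,762,500 = £705,000. The remaining £1,057,500 passes to the descendants.
The descendants' portion (£1,057,500) is divided into 3 shares of £352,500: Efua and Wren each take £352,500; Amira's £352,500 share passes to Amira's issue.
Amira's share (£352,500) is divided into 3 shares of £117,500: Tamsin, Ingrid, and Soraya each take £117,500.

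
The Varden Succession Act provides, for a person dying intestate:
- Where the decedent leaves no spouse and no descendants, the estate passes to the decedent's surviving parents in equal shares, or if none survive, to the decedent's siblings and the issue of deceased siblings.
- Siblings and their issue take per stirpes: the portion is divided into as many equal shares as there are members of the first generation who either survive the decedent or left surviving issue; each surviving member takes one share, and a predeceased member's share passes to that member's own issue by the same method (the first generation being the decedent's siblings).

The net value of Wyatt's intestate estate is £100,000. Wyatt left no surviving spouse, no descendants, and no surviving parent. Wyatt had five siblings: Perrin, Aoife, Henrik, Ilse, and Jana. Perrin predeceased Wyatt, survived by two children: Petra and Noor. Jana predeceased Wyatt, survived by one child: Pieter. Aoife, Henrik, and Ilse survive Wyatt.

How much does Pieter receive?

Pieter receives £20,000.

The entire £100,000 passes to the siblings and their issue.
That amount (£100,000) is divided into 5 shares of £20,000: Aoife, Henrik, and Ilse each take £20,000; Perrin's £20,000 share passes to Perrin's issue; Jana's £20,000 share passes to Jana's issue.
Perrin's share (£20,000) is divided into 2 shares of £10,000: Petra and Noor each take £10,000.
Jana's share (£20,000) passes entirely to Pieter.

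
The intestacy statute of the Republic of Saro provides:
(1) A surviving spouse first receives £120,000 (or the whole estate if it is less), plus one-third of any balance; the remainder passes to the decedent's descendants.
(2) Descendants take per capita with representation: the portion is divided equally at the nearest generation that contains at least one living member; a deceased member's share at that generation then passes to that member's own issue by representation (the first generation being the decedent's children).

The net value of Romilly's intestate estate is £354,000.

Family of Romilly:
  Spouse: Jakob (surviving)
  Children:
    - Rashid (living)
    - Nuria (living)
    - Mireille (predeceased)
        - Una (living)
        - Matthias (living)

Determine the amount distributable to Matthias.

Matthias receives £26,000.

Jakob first takes £120,000, leaving a balance of £234,000. Jakob then takes one-third of the balance (£78,000), for a total of £198,000. The remaining £156,000 passes to the descendants.
The descendants' portion (£156,000) is divided into 3 shares of £52,000: Rashid and Nuria each take £52,000; Mireille's £52,000 share passes to Mireille's issue.
Mireille's share (£52,000) is divided into 2 shares of £26,000: Una and Matthias each take £26,000.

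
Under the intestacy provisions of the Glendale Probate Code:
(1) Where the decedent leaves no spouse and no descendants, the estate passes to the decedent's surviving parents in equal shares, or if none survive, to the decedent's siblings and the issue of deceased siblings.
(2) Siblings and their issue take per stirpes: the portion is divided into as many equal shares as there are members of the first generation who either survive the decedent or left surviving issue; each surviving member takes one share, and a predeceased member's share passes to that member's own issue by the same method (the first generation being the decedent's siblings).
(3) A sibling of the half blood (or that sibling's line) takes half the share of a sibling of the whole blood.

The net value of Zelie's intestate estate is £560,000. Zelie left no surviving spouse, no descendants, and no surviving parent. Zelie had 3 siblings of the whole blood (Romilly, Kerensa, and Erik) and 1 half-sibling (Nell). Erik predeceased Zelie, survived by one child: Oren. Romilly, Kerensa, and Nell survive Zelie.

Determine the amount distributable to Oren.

The entire £560,000 passes to the siblings and their issue.
Counting each half-blood sibling's line as half a unit, there are 7/2 units in £560,000, so one unit is £160,000. Whole-blood lines (Romilly, Kerensa, and Erik) take £160,000 each; half-blood lines (Nell) take £80,000 each.
Erik's share (£160,000) passes entirely to Oren.

Oren receives £160,000.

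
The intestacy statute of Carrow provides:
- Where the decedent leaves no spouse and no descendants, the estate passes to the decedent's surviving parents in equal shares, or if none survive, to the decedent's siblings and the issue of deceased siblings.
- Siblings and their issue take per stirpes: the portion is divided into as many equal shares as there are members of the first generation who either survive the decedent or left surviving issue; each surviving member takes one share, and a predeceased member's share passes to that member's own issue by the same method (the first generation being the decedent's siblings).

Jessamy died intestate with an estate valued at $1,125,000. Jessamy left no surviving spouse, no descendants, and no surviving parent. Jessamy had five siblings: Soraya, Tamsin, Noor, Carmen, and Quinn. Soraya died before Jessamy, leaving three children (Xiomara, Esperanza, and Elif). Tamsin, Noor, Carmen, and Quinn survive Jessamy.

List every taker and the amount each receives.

Xiomara: $75,000; Esperanza: $75,000; Elif: $75,000; Tamsin: $225,000; Noor: $225,000; Carmen: $225,000; Quinn: $225,000

The entire $1,125,000 passes to the siblings and their issue.
That amount ($1,125,000) is divided into 5 shares of $225,000: Tamsin, Noor, Carmen, and Quinn each take $225,000; Soraya's $225,000 share passes to Soraya's issue.
Soraya's share ($225,000) is divided into 3 shares of $75,000: Xiomara, Esperanza, and Elif each take $75,000.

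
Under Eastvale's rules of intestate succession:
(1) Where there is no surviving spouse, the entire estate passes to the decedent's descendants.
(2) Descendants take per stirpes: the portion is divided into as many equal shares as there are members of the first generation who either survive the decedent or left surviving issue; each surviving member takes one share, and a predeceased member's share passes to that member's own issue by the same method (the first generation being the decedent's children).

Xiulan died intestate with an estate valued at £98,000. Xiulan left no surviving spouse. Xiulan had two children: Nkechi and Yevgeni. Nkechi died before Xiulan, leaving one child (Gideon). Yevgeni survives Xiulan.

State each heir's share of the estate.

The entire £98,000 passes to the descendants.
That amount (£98,000) is divided into 2 shares of £49,000: Yevgeni takes £49,000; Nkechi's £49,000 share passes to Nkechi's issue.
Nkechi's share (£49,000) passes entirely to Gideon.

Gideon: £49,000; Yevgeni: £49,000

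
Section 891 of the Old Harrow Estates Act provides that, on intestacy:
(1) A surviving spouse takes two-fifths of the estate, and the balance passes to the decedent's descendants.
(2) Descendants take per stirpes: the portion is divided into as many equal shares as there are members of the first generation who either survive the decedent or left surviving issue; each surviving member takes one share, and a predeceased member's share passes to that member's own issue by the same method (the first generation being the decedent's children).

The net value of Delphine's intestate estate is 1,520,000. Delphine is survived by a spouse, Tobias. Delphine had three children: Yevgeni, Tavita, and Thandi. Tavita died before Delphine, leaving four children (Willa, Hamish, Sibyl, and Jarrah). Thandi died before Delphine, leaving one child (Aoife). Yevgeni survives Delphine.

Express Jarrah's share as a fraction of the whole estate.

Jarrah receives 1/20 of the estate.

Tobias takes two-fifths of 1,520,000 = 608,000. The remaining 912,000 passes to the descendants.
The descendants' portion (912,000) is divided into 3 shares of 304,000: Yevgeni takes 304,000; Tavita's 304,000 share passes to Tavita's issue; Thandi's 304,000 share passes to Thandi's issue.
Tavita's share (304,000) is divided into 4 shares of 76,000: Willa, Hamish, Sibyl, and Jarrah each take 76,000.
Thandi's share (304,000) passes entirely to Aoife.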